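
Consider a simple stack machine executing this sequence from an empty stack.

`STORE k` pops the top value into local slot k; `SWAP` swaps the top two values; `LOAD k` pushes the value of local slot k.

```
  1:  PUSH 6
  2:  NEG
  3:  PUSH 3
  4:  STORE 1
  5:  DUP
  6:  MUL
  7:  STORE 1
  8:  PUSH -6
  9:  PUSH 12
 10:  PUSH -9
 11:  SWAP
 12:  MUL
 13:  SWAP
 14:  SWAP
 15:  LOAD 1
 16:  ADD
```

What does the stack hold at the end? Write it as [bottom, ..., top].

[-6, -72]

PUSH 6  -> [6]
NEG     -> [-6]
PUSH 3  -> [-6, 3]
STORE 1 -> [-6]
DUP     -> [-6, -6]
MUL     -> [36]
STORE 1 -> []
PUSH -6 -> [-6]
PUSH 12 -> [-6, 12]
PUSH -9 -> [-6, 12, -9]
SWAP    -> [-6, -9, 12]
MUL     -> [-6, -108]
SWAP    -> [-108, -6]
SWAP    -> [-6, -108]
LOAD 1  -> [-6, -108, 36]
ADD     -> [-6, -72]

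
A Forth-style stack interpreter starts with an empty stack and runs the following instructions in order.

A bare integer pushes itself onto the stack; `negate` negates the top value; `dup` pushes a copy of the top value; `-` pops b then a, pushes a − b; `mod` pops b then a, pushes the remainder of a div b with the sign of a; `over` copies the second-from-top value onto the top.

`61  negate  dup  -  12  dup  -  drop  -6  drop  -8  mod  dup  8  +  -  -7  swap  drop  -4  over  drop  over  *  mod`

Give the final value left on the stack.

61     -> [61]
negate -> [-61]
dup    -> [-61, -61]
-      -> [0]
12     -> [0, 12]
dup    -> [0, 12, 12]
-      -> [0, 0]
drop   -> [0]
-6     -> [0, -6]
drop   -> [0]
-8     -> [0, -8]
mod    -> [0]
dup    -> [0, 0]
8      -> [0, 0, 8]
+      -> [0, 8]
-      -> [-8]
-7     -> [-8, -7]
swap   -> [-7, -8]
drop   -> [-7]
-4     -> [-7, -4]
over   -> [-7, -4, -7]
drop   -> [-7, -4]
over   -> [-7, -4, -7]
*      -> [-7, 28]
mod    -> [-7]

-7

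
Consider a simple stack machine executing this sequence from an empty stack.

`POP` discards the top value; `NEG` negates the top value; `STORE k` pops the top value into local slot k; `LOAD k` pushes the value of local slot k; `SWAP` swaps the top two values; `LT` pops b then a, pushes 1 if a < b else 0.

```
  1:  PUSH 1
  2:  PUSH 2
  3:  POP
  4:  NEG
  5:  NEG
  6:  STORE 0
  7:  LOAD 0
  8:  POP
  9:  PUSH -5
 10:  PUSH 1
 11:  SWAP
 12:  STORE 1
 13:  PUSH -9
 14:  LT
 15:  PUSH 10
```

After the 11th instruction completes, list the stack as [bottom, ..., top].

PUSH 1   1
PUSH 2   1 2
POP      1
NEG      -1
NEG      1
STORE 0  (empty)
LOAD 0   1
POP      (empty)
PUSH -5  -5
PUSH 1   -5 1
SWAP     1 -5

[1, -5]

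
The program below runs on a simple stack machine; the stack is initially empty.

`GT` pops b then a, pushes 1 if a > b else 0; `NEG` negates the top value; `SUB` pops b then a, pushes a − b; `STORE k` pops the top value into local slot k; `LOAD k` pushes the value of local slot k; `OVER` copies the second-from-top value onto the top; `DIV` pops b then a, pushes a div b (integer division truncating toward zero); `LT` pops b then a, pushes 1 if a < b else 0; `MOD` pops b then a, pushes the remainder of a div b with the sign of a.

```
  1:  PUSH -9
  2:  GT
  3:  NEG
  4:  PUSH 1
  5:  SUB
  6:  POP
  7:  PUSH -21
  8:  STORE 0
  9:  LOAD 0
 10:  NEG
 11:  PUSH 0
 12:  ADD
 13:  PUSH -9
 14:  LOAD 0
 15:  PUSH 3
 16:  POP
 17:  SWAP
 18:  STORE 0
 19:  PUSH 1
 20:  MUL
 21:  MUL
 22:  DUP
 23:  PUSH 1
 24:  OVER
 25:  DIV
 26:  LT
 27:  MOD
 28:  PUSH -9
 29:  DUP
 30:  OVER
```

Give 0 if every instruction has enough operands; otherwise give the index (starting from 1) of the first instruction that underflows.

PUSH -9 : -9
GT  — needs 2 operands, stack has 1 → underflow

2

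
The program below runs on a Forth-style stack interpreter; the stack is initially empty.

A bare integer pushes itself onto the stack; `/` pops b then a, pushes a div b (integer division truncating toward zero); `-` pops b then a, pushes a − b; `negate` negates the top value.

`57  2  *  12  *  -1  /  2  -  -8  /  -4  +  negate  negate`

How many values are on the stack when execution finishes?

1

57      57
2       57 2
*       114
12      114 12
*       1368
-1      1368 -1
/       -1368
2       -1368 2
-       -1370
-8      -1370 -8
/       171
-4      171 -4
+       167
negate  -167
negate  167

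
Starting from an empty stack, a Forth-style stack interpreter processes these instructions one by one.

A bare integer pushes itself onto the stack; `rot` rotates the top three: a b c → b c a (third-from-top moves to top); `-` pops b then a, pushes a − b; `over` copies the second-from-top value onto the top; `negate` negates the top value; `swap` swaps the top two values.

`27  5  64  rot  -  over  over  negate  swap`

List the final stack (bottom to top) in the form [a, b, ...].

[5, 37, -37, 5]

27     : [27]
5      : [27, 5]
64     : [27, 5, 64]
rot    : [5, 64, 27]
-      : [5, 37]
over   : [5, 37, 5]
over   : [5, 37, 5, 37]
negate : [5, 37, 5, -37]
swap   : [5, 37, -37, 5]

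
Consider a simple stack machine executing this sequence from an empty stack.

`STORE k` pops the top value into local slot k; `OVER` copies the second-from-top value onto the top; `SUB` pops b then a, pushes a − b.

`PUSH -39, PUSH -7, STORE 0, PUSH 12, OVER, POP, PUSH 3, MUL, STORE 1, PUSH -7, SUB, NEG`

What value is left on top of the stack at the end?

32

PUSH -39 : [-39]
PUSH -7  : [-39, -7]
STORE 0  : [-39]
PUSH 12  : [-39, 12]
OVER     : [-39, 12, -39]
POP      : [-39, 12]
PUSH 3   : [-39, 12, 3]
MUL      : [-39, 36]
STORE 1  : [-39]
PUSH -7  : [-39, -7]
SUB      : [-32]
NEG      : [32]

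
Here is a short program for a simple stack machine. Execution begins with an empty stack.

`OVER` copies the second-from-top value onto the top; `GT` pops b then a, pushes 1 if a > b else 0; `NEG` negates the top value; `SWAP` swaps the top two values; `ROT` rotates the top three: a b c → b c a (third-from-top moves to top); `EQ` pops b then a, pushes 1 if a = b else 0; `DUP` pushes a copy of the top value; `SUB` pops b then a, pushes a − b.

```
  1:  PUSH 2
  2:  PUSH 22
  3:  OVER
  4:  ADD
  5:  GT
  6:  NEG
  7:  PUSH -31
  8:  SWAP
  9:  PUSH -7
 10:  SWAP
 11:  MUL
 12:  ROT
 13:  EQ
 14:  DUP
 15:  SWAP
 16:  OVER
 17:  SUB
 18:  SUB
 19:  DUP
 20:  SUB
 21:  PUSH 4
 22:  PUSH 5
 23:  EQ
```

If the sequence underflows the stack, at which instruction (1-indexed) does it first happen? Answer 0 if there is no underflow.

PUSH 2   → 2
PUSH 22  → 2 22
OVER     → 2 22 2
ADD      → 2 24
GT       → 0
NEG      → 0
PUSH -31 → 0 -31
SWAP     → -31 0
PUSH -7  → -31 0 -7
SWAP     → -31 -7 0
MUL      → -31 0
ROT  — needs 3 operands, stack has 2 → underflow

12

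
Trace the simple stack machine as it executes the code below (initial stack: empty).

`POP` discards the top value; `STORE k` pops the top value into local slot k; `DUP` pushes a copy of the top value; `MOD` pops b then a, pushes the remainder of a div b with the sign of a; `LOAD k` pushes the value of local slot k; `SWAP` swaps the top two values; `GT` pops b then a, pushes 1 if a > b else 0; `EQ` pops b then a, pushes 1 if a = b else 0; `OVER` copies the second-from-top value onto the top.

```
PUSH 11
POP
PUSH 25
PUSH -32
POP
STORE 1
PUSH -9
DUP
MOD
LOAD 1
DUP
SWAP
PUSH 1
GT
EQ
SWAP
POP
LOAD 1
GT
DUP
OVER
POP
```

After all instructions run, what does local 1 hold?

25

PUSH 11  -> 11
POP      -> (empty)
PUSH 25  -> 25
PUSH -32 -> 25 -32
POP      -> 25
STORE 1  -> (empty)
PUSH -9  -> -9
DUP      -> -9 -9
MOD      -> 0
LOAD 1   -> 0 25
DUP      -> 0 25 25
SWAP     -> 0 25 25
PUSH 1   -> 0 25 25 1
GT       -> 0 25 1
EQ       -> 0 0
SWAP     -> 0 0
POP      -> 0
LOAD 1   -> 0 25
GT       -> 0
DUP      -> 0 0
OVER     -> 0 0 0
POP      -> 0 0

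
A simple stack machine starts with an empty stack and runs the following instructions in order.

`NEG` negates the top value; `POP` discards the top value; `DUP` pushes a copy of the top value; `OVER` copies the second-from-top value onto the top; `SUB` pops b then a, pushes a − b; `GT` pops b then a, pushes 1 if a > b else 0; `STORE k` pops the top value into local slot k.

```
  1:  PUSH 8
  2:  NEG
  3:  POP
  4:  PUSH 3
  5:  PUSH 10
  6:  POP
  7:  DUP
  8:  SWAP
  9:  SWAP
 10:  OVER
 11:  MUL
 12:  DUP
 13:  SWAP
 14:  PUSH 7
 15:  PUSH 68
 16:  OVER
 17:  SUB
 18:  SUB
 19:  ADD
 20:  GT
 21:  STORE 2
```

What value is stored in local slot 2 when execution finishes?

PUSH 8  : [8]
NEG     : [-8]
POP     : []
PUSH 3  : [3]
PUSH 10 : [3, 10]
POP     : [3]
DUP     : [3, 3]
SWAP    : [3, 3]
SWAP    : [3, 3]
OVER    : [3, 3, 3]
MUL     : [3, 9]
DUP     : [3, 9, 9]
SWAP    : [3, 9, 9]
PUSH 7  : [3, 9, 9, 7]
PUSH 68 : [3, 9, 9, 7, 68]
OVER    : [3, 9, 9, 7, 68, 7]
SUB     : [3, 9, 9, 7, 61]
SUB     : [3, 9, 9, -54]
ADD     : [3, 9, -45]
GT      : [3, 1]
STORE 2 : [3]

1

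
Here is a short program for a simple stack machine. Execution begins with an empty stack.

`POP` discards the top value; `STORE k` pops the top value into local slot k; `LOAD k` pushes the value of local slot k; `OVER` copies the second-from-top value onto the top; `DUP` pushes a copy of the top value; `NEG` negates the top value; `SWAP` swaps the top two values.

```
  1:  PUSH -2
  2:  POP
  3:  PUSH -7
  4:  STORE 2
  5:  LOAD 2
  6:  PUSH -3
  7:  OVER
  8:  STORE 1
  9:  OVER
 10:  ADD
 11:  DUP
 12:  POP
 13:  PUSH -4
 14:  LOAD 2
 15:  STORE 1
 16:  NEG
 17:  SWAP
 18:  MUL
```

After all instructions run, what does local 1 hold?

-7

PUSH -2 : [-2]
POP     : []
PUSH -7 : [-7]
STORE 2 : []
LOAD 2  : [-7]
PUSH -3 : [-7, -3]
OVER    : [-7, -3, -7]
STORE 1 : [-7, -3]
OVER    : [-7, -3, -7]
ADD     : [-7, -10]
DUP     : [-7, -10, -10]
POP     : [-7, -10]
PUSH -4 : [-7, -10, -4]
LOAD 2  : [-7, -10, -4, -7]
STORE 1 : [-7, -10, -4]
NEG     : [-7, -10, 4]
SWAP    : [-7, 4, -10]
MUL     : [-7, -40]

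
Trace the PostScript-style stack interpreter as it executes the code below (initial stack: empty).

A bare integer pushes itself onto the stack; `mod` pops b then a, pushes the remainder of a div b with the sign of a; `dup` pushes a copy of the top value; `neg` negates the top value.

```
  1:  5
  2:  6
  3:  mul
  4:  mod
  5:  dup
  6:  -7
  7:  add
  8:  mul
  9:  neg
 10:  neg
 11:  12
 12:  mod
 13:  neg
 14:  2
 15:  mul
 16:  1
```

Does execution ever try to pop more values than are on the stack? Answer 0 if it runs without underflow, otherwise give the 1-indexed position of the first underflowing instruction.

5    5
6    5 6
mul  30
mod  — needs 2 operands, stack has 1 → underflow

4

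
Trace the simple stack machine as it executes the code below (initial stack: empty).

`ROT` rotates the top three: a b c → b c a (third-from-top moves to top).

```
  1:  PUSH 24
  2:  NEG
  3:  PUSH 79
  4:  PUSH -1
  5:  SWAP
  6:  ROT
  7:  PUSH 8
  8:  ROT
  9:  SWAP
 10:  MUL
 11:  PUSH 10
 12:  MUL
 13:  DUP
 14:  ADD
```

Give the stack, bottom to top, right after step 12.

PUSH 24  24
NEG      -24
PUSH 79  -24 79
PUSH -1  -24 79 -1
SWAP     -24 -1 79
ROT      -1 79 -24
PUSH 8   -1 79 -24 8
ROT      -1 -24 8 79
SWAP     -1 -24 79 8
MUL      -1 -24 632
PUSH 10  -1 -24 632 10
MUL      -1 -24 6320

[-1, -24, 6320]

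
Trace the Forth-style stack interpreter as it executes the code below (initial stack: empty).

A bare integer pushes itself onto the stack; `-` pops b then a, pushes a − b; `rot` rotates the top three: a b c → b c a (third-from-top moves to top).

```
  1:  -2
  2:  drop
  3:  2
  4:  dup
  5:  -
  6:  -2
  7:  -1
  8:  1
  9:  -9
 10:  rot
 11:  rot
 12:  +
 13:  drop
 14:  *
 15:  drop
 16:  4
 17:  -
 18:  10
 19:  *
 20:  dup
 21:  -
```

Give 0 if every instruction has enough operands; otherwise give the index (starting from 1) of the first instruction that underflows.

0

-2    [-2]
drop  []
2     [2]
dup   [2, 2]
-     [0]
-2    [0, -2]
-1    [0, -2, -1]
1     [0, -2, -1, 1]
-9    [0, -2, -1, 1, -9]
rot   [0, -2, 1, -9, -1]
rot   [0, -2, -9, -1, 1]
+     [0, -2, -9, 0]
drop  [0, -2, -9]
*     [0, 18]
drop  [0]
4     [0, 4]
-     [-4]
10    [-4, 10]
*     [-40]
dup   [-40, -40]
-     [0]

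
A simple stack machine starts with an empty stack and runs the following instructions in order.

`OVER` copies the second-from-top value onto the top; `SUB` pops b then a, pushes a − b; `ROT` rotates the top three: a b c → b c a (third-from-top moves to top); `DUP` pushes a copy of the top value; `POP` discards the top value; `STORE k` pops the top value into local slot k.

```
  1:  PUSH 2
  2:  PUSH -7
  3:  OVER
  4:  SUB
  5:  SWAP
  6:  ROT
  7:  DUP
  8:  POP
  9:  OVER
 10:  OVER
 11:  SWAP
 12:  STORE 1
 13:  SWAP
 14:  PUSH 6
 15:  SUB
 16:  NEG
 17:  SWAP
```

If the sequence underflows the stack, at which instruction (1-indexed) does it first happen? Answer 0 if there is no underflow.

6

PUSH 2  -> 2
PUSH -7 -> 2 -7
OVER    -> 2 -7 2
SUB     -> 2 -9
SWAP    -> -9 2
ROT  — needs 3 operands, stack has 2 → underflow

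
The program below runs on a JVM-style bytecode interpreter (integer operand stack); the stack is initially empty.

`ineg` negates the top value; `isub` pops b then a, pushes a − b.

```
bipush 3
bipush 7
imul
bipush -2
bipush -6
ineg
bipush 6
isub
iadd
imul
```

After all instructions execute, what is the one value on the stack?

bipush 3  → [3]
bipush 7  → [3, 7]
imul      → [21]
bipush -2 → [21, -2]
bipush -6 → [21, -2, -6]
ineg      → [21, -2, 6]
bipush 6  → [21, -2, 6, 6]
isub      → [21, -2, 0]
iadd      → [21, -2]
imul      → [-42]

-42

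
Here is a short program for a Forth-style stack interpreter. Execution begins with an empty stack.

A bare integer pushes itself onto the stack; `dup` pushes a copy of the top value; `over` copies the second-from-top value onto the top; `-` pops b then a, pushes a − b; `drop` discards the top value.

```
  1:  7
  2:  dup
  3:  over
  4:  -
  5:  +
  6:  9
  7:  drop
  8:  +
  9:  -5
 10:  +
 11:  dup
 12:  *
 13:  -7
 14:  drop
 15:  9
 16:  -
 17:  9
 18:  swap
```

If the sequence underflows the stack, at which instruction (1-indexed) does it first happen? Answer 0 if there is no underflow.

8

7     [7]
dup   [7, 7]
over  [7, 7, 7]
-     [7, 0]
+     [7]
9     [7, 9]
drop  [7]
+  — needs 2 operands, stack has 1 → underflow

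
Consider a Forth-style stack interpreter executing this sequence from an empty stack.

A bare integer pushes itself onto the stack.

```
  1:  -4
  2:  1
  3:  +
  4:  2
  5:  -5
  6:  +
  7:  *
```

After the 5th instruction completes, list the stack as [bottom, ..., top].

-4 -> -4
1  -> -4 1
+  -> -3
2  -> -3 2
-5 -> -3 2 -5

[-3, 2, -5]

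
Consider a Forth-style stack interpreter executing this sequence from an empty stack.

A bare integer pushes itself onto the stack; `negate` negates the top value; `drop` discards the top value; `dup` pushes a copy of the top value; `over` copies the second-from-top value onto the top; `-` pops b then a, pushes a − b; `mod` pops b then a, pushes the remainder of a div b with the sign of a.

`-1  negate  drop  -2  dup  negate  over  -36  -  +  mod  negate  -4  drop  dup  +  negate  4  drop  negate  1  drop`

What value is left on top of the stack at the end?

4

-1     : [-1]
negate : [1]
drop   : []
-2     : [-2]
dup    : [-2, -2]
negate : [-2, 2]
over   : [-2, 2, -2]
-36    : [-2, 2, -2, -36]
-      : [-2, 2, 34]
+      : [-2, 36]
mod    : [-2]
negate : [2]
-4     : [2, -4]
drop   : [2]
dup    : [2, 2]
+      : [4]
negate : [-4]
4      : [-4, 4]
drop   : [-4]
negate : [4]
1      : [4, 1]
drop   : [4]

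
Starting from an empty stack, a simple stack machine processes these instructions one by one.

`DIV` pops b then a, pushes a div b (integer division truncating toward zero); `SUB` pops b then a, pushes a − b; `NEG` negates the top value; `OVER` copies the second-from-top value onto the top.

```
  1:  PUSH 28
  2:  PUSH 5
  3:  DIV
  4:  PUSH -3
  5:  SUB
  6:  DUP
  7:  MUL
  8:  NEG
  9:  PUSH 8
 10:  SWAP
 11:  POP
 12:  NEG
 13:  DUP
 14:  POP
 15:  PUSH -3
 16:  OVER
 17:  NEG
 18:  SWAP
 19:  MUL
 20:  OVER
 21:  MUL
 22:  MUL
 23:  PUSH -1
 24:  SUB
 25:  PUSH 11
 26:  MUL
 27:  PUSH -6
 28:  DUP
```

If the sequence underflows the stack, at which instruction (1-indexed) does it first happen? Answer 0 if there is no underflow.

PUSH 28  28
PUSH 5   28 5
DIV      5
PUSH -3  5 -3
SUB      8
DUP      8 8
MUL      64
NEG      -64
PUSH 8   -64 8
SWAP     8 -64
POP      8
NEG      -8
DUP      -8 -8
POP      -8
PUSH -3  -8 -3
OVER     -8 -3 -8
NEG      -8 -3 8
SWAP     -8 8 -3
MUL      -8 -24
OVER     -8 -24 -8
MUL      -8 192
MUL      -1536
PUSH -1  -1536 -1
SUB      -1535
PUSH 11  -1535 11
MUL      -16885
PUSH -6  -16885 -6
DUP      -16885 -6 -6

0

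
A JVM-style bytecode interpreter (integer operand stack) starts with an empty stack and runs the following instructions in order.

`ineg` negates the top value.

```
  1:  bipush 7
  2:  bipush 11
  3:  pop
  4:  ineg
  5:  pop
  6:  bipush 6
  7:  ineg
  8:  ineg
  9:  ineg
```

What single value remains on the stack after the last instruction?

bipush 7   [7]
bipush 11  [7, 11]
pop        [7]
ineg       [-7]
pop        []
bipush 6   [6]
ineg       [-6]
ineg       [6]
ineg       [-6]

-6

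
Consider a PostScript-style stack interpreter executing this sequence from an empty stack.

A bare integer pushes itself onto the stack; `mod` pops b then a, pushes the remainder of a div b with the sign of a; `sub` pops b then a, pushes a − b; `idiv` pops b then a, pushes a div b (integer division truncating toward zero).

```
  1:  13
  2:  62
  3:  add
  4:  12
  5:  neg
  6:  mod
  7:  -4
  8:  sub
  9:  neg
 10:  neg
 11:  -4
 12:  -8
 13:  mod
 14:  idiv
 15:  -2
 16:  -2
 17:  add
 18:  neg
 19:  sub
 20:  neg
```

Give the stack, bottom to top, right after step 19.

[-5]

13   -> [13]
62   -> [13, 62]
add  -> [75]
12   -> [75, 12]
neg  -> [75, -12]
mod  -> [3]
-4   -> [3, -4]
sub  -> [7]
neg  -> [-7]
neg  -> [7]
-4   -> [7, -4]
-8   -> [7, -4, -8]
mod  -> [7, -4]
idiv -> [-1]
-2   -> [-1, -2]
-2   -> [-1, -2, -2]
add  -> [-1, -4]
neg  -> [-1, 4]
sub  -> [-5]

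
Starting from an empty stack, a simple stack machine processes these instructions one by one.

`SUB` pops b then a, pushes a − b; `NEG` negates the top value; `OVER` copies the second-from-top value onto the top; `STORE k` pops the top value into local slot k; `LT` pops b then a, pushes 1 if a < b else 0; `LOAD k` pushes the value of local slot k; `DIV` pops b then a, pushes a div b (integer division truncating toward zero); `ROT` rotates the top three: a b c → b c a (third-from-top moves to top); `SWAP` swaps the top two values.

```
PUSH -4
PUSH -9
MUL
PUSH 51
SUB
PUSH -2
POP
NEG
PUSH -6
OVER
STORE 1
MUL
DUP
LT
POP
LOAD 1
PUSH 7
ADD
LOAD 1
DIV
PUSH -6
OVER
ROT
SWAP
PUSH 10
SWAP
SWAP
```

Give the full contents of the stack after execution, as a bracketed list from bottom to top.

[-6, 1, 1, 10]

PUSH -4 -> -4
PUSH -9 -> -4 -9
MUL     -> 36
PUSH 51 -> 36 51
SUB     -> -15
PUSH -2 -> -15 -2
POP     -> -15
NEG     -> 15
PUSH -6 -> 15 -6
OVER    -> 15 -6 15
STORE 1 -> 15 -6
MUL     -> -90
DUP     -> -90 -90
LT      -> 0
POP     -> (empty)
LOAD 1  -> 15
PUSH 7  -> 15 7
ADD     -> 22
LOAD 1  -> 22 15
DIV     -> 1
PUSH -6 -> 1 -6
OVER    -> 1 -6 1
ROT     -> -6 1 1
SWAP    -> -6 1 1
PUSH 10 -> -6 1 1 10
SWAP    -> -6 1 10 1
SWAP    -> -6 1 1 10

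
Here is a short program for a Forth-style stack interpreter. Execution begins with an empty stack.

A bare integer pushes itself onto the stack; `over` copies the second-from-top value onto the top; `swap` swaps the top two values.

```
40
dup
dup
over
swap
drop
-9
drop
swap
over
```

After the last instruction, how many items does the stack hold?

4

40   -> 40
dup  -> 40 40
dup  -> 40 40 40
over -> 40 40 40 40
swap -> 40 40 40 40
drop -> 40 40 40
-9   -> 40 40 40 -9
drop -> 40 40 40
swap -> 40 40 40
over -> 40 40 40 40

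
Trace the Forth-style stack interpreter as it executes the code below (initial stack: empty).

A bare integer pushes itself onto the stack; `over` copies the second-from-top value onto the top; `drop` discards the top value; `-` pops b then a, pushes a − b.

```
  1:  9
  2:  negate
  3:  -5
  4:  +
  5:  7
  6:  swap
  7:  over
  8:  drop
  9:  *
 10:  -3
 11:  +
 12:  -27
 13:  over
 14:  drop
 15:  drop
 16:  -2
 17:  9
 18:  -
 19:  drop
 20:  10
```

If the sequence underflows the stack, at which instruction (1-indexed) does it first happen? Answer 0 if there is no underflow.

0

9      : 9
negate : -9
-5     : -9 -5
+      : -14
7      : -14 7
swap   : 7 -14
over   : 7 -14 7
drop   : 7 -14
*      : -98
-3     : -98 -3
+      : -101
-27    : -101 -27
over   : -101 -27 -101
drop   : -101 -27
drop   : -101
-2     : -101 -2
9      : -101 -2 9
-      : -101 -11
drop   : -101
10     : -101 10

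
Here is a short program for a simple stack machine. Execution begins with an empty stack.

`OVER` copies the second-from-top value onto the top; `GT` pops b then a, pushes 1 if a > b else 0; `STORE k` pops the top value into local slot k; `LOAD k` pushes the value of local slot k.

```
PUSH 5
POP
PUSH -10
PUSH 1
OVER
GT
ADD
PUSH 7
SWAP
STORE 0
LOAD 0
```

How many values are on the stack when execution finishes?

PUSH 5    [5]
POP       []
PUSH -10  [-10]
PUSH 1    [-10, 1]
OVER      [-10, 1, -10]
GT        [-10, 1]
ADD       [-9]
PUSH 7    [-9, 7]
SWAP      [7, -9]
STORE 0   [7]
LOAD 0    [7, -9]

2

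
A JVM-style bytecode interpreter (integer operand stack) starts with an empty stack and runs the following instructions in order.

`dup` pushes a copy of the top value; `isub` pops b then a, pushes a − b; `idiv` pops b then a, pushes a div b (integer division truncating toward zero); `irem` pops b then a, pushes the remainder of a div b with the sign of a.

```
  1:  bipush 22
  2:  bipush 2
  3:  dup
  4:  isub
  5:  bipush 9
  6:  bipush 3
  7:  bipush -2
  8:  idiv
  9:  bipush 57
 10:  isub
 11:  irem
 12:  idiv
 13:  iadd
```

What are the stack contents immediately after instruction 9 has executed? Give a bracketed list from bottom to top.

[22, 0, 9, -1, 57]

bipush 22 : 22
bipush 2  : 22 2
dup       : 22 2 2
isub      : 22 0
bipush 9  : 22 0 9
bipush 3  : 22 0 9 3
bipush -2 : 22 0 9 3 -2
idiv      : 22 0 9 -1
bipush 57 : 22 0 9 -1 57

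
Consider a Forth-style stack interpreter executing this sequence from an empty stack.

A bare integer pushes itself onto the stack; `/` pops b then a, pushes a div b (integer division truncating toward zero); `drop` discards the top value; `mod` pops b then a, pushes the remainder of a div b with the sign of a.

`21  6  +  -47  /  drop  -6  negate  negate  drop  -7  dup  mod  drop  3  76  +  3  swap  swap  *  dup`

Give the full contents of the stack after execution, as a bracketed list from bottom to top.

[237, 237]

21     : [21]
6      : [21, 6]
+      : [27]
-47    : [27, -47]
/      : [0]
drop   : []
-6     : [-6]
negate : [6]
negate : [-6]
drop   : []
-7     : [-7]
dup    : [-7, -7]
mod    : [0]
drop   : []
3      : [3]
76     : [3, 76]
+      : [79]
3      : [79, 3]
swap   : [3, 79]
swap   : [79, 3]
*      : [237]
dup    : [237, 237]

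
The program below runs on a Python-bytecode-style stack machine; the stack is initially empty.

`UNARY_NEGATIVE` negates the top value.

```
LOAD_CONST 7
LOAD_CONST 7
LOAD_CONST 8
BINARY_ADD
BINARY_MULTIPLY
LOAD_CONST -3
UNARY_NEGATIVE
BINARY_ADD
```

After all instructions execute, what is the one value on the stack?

108

LOAD_CONST 7     7
LOAD_CONST 7     7 7
LOAD_CONST 8     7 7 8
BINARY_ADD       7 15
BINARY_MULTIPLY  105
LOAD_CONST -3    105 -3
UNARY_NEGATIVE   105 3
BINARY_ADD       108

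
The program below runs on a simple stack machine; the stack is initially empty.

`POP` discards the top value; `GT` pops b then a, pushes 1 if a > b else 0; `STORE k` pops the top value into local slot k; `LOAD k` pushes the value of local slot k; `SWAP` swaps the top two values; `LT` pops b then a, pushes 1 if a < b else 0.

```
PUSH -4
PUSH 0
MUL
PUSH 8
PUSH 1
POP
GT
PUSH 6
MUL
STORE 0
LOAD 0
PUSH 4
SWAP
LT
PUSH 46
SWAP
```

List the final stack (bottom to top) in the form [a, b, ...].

[46, 0]

PUSH -4  -4
PUSH 0   -4 0
MUL      0
PUSH 8   0 8
PUSH 1   0 8 1
POP      0 8
GT       0
PUSH 6   0 6
MUL      0
STORE 0  (empty)
LOAD 0   0
PUSH 4   0 4
SWAP     4 0
LT       0
PUSH 46  0 46
SWAP     46 0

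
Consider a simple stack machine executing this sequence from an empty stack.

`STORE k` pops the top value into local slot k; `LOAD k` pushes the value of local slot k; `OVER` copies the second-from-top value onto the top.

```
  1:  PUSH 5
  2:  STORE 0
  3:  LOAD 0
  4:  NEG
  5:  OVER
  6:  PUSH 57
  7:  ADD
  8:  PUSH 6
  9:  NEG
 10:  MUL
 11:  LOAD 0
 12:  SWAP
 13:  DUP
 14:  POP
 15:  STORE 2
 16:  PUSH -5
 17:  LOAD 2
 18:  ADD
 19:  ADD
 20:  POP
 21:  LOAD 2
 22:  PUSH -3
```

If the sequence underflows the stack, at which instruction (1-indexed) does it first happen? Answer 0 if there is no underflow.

5

PUSH 5  → [5]
STORE 0 → []
LOAD 0  → [5]
NEG     → [-5]
OVER  — needs 2 operands, stack has 1 → underflow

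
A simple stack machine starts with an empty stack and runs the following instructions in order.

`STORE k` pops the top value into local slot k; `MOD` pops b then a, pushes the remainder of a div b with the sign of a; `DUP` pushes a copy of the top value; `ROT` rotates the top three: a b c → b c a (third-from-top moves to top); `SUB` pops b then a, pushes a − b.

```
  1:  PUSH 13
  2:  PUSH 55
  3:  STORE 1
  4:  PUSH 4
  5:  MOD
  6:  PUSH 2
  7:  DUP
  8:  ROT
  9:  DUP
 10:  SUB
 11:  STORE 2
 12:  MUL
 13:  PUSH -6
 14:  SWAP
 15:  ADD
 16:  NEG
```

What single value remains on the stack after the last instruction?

2

PUSH 13 → [13]
PUSH 55 → [13, 55]
STORE 1 → [13]
PUSH 4  → [13, 4]
MOD     → [1]
PUSH 2  → [1, 2]
DUP     → [1, 2, 2]
ROT     → [2, 2, 1]
DUP     → [2, 2, 1, 1]
SUB     → [2, 2, 0]
STORE 2 → [2, 2]
MUL     → [4]
PUSH -6 → [4, -6]
SWAP    → [-6, 4]
ADD     → [-2]
NEG     → [2]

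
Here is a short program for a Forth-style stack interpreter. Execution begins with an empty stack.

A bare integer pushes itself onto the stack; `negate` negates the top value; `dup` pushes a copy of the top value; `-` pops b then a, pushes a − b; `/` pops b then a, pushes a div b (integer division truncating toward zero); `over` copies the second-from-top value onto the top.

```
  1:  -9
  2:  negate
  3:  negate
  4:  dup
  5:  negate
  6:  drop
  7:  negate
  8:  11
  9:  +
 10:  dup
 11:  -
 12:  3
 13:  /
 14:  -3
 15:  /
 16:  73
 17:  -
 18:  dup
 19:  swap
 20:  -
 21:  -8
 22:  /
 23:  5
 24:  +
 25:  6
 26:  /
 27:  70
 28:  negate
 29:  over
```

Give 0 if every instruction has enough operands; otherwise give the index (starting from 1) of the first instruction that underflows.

0

-9     -> -9
negate -> 9
negate -> -9
dup    -> -9 -9
negate -> -9 9
drop   -> -9
negate -> 9
11     -> 9 11
+      -> 20
dup    -> 20 20
-      -> 0
3      -> 0 3
/      -> 0
-3     -> 0 -3
/      -> 0
73     -> 0 73
-      -> -73
dup    -> -73 -73
swap   -> -73 -73
-      -> 0
-8     -> 0 -8
/      -> 0
5      -> 0 5
+      -> 5
6      -> 5 6
/      -> 0
70     -> 0 70
negate -> 0 -70
over   -> 0 -70 0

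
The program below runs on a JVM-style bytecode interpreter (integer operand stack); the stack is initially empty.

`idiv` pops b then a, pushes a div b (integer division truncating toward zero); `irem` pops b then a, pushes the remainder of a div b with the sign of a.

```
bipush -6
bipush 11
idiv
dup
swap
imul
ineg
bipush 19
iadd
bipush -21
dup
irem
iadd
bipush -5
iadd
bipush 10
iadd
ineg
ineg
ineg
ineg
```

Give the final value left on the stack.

bipush -6   [-6]
bipush 11   [-6, 11]
idiv        [0]
dup         [0, 0]
swap        [0, 0]
imul        [0]
ineg        [0]
bipush 19   [0, 19]
iadd        [19]
bipush -21  [19, -21]
dup         [19, -21, -21]
irem        [19, 0]
iadd        [19]
bipush -5   [19, -5]
iadd        [14]
bipush 10   [14, 10]
iadd        [24]
ineg        [-24]
ineg        [24]
ineg        [-24]
ineg        [24]

24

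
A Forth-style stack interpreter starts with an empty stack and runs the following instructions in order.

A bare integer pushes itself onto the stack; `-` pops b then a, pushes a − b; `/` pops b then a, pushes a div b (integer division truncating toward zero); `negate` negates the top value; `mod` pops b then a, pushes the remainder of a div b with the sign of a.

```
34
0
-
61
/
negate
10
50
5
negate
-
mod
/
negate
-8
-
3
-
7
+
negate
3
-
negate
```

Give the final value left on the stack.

34     → [34]
0      → [34, 0]
-      → [34]
61     → [34, 61]
/      → [0]
negate → [0]
10     → [0, 10]
50     → [0, 10, 50]
5      → [0, 10, 50, 5]
negate → [0, 10, 50, -5]
-      → [0, 10, 55]
mod    → [0, 10]
/      → [0]
negate → [0]
-8     → [0, -8]
-      → [8]
3      → [8, 3]
-      → [5]
7      → [5, 7]
+      → [12]
negate → [-12]
3      → [-12, 3]
-      → [-15]
negate → [15]

15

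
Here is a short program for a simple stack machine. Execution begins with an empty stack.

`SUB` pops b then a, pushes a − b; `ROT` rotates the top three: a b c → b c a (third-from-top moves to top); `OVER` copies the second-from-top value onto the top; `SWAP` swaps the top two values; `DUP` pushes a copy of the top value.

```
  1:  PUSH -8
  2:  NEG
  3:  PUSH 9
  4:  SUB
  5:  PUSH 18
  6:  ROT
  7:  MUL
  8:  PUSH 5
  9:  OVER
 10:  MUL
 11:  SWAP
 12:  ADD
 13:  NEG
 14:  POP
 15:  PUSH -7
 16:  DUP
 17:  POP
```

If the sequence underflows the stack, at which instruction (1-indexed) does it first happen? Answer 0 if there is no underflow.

6

PUSH -8  -8
NEG      8
PUSH 9   8 9
SUB      -1
PUSH 18  -1 18
ROT  — needs 3 operands, stack has 2 → underflow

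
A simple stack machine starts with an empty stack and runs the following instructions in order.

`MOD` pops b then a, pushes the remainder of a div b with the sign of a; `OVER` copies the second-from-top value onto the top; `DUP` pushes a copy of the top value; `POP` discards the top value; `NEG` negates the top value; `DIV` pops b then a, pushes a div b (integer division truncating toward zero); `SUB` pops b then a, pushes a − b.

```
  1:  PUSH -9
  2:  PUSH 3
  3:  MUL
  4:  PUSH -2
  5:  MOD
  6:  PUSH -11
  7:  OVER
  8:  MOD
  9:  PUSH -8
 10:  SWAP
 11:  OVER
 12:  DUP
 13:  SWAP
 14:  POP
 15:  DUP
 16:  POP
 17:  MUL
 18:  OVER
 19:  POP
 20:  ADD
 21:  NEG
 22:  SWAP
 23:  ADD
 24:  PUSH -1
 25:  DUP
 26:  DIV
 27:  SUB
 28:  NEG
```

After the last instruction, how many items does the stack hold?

1

PUSH -9  → [-9]
PUSH 3   → [-9, 3]
MUL      → [-27]
PUSH -2  → [-27, -2]
MOD      → [-1]
PUSH -11 → [-1, -11]
OVER     → [-1, -11, -1]
MOD      → [-1, 0]
PUSH -8  → [-1, 0, -8]
SWAP     → [-1, -8, 0]
OVER     → [-1, -8, 0, -8]
DUP      → [-1, -8, 0, -8, -8]
SWAP     → [-1, -8, 0, -8, -8]
POP      → [-1, -8, 0, -8]
DUP      → [-1, -8, 0, -8, -8]
POP      → [-1, -8, 0, -8]
MUL      → [-1, -8, 0]
OVER     → [-1, -8, 0, -8]
POP      → [-1, -8, 0]
ADD      → [-1, -8]
NEG      → [-1, 8]
SWAP     → [8, -1]
ADD      → [7]
PUSH -1  → [7, -1]
DUP      → [7, -1, -1]
DIV      → [7, 1]
SUB      → [6]
NEG      → [-6]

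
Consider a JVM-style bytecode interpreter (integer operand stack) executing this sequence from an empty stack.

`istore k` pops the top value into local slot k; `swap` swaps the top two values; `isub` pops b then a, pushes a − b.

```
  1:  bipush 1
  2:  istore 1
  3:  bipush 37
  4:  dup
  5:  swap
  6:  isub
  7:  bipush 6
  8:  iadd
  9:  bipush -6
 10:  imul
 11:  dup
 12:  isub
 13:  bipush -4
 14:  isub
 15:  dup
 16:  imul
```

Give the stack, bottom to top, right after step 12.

[0]

bipush 1  -> [1]
istore 1  -> []
bipush 37 -> [37]
dup       -> [37, 37]
swap      -> [37, 37]
isub      -> [0]
bipush 6  -> [0, 6]
iadd      -> [6]
bipush -6 -> [6, -6]
imul      -> [-36]
dup       -> [-36, -36]
isub      -> [0]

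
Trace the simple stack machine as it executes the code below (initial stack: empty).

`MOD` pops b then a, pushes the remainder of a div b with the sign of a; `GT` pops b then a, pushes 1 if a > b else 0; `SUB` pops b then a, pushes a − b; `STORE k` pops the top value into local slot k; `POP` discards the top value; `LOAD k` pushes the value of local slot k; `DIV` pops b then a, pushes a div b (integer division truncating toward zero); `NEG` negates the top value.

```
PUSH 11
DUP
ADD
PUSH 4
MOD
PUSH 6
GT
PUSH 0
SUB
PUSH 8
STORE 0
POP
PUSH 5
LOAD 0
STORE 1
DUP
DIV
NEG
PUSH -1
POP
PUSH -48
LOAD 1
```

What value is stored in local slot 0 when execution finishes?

8

PUSH 11  -> [11]
DUP      -> [11, 11]
ADD      -> [22]
PUSH 4   -> [22, 4]
MOD      -> [2]
PUSH 6   -> [2, 6]
GT       -> [0]
PUSH 0   -> [0, 0]
SUB      -> [0]
PUSH 8   -> [0, 8]
STORE 0  -> [0]
POP      -> []
PUSH 5   -> [5]
LOAD 0   -> [5, 8]
STORE 1  -> [5]
DUP      -> [5, 5]
DIV      -> [1]
NEG      -> [-1]
PUSH -1  -> [-1, -1]
POP      -> [-1]
PUSH -48 -> [-1, -48]
LOAD 1   -> [-1, -48, 8]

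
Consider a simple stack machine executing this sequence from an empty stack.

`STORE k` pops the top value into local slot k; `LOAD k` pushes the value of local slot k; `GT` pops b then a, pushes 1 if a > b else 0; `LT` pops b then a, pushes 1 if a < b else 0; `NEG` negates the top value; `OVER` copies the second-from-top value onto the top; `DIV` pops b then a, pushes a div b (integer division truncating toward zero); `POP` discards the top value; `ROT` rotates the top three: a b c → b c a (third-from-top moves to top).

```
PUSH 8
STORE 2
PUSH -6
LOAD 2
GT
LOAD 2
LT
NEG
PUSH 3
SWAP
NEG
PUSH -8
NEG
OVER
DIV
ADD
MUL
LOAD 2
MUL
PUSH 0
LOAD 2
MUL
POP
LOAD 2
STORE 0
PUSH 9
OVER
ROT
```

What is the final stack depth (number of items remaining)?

PUSH 8   8
STORE 2  (empty)
PUSH -6  -6
LOAD 2   -6 8
GT       0
LOAD 2   0 8
LT       1
NEG      -1
PUSH 3   -1 3
SWAP     3 -1
NEG      3 1
PUSH -8  3 1 -8
NEG      3 1 8
OVER     3 1 8 1
DIV      3 1 8
ADD      3 9
MUL      27
LOAD 2   27 8
MUL      216
PUSH 0   216 0
LOAD 2   216 0 8
MUL      216 0
POP      216
LOAD 2   216 8
STORE 0  216
PUSH 9   216 9
OVER     216 9 216
ROT      9 216 216

3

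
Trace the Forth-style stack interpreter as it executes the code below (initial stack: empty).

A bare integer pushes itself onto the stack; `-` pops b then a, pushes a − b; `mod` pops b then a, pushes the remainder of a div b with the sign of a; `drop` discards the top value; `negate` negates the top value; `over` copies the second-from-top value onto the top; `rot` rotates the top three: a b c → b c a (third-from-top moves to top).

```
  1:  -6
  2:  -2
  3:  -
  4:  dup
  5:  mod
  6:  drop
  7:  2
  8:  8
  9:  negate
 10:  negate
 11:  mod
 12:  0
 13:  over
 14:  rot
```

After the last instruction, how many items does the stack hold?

-6     -> [-6]
-2     -> [-6, -2]
-      -> [-4]
dup    -> [-4, -4]
mod    -> [0]
drop   -> []
2      -> [2]
8      -> [2, 8]
negate -> [2, -8]
negate -> [2, 8]
mod    -> [2]
0      -> [2, 0]
over   -> [2, 0, 2]
rot    -> [0, 2, 2]

3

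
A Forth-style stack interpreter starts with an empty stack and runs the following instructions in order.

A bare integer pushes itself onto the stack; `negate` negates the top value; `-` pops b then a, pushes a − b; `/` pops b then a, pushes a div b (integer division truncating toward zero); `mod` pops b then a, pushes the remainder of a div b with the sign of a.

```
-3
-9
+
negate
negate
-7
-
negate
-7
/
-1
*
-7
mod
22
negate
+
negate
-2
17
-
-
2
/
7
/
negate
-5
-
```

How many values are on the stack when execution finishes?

1

-3     → [-3]
-9     → [-3, -9]
+      → [-12]
negate → [12]
negate → [-12]
-7     → [-12, -7]
-      → [-5]
negate → [5]
-7     → [5, -7]
/      → [0]
-1     → [0, -1]
*      → [0]
-7     → [0, -7]
mod    → [0]
22     → [0, 22]
negate → [0, -22]
+      → [-22]
negate → [22]
-2     → [22, -2]
17     → [22, -2, 17]
-      → [22, -19]
-      → [41]
2      → [41, 2]
/      → [20]
7      → [20, 7]
/      → [2]
negate → [-2]
-5     → [-2, -5]
-      → [3]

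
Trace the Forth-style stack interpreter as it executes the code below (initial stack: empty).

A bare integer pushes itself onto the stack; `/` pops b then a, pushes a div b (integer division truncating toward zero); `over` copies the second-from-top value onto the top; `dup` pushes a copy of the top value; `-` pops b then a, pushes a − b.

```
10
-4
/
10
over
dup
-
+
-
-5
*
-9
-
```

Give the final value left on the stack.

10   -> 10
-4   -> 10 -4
/    -> -2
10   -> -2 10
over -> -2 10 -2
dup  -> -2 10 -2 -2
-    -> -2 10 0
+    -> -2 10
-    -> -12
-5   -> -12 -5
*    -> 60
-9   -> 60 -9
-    -> 69

69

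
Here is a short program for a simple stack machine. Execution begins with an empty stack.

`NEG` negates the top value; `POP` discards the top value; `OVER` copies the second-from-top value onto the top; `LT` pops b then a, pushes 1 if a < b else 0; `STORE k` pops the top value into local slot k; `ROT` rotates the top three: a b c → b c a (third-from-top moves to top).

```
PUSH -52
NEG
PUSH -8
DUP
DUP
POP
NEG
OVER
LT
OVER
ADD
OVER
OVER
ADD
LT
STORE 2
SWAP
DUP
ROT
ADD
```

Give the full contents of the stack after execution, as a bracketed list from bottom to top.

[52, 44]

PUSH -52  [-52]
NEG       [52]
PUSH -8   [52, -8]
DUP       [52, -8, -8]
DUP       [52, -8, -8, -8]
POP       [52, -8, -8]
NEG       [52, -8, 8]
OVER      [52, -8, 8, -8]
LT        [52, -8, 0]
OVER      [52, -8, 0, -8]
ADD       [52, -8, -8]
OVER      [52, -8, -8, -8]
OVER      [52, -8, -8, -8, -8]
ADD       [52, -8, -8, -16]
LT        [52, -8, 0]
STORE 2   [52, -8]
SWAP      [-8, 52]
DUP       [-8, 52, 52]
ROT       [52, 52, -8]
ADD       [52, 44]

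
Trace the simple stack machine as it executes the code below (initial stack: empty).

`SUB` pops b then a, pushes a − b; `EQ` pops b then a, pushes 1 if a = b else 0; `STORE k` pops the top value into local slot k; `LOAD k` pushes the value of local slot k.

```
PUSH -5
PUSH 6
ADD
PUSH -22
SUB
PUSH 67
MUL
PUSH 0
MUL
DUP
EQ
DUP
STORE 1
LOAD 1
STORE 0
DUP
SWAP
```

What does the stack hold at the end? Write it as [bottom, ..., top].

PUSH -5   -5
PUSH 6    -5 6
ADD       1
PUSH -22  1 -22
SUB       23
PUSH 67   23 67
MUL       1541
PUSH 0    1541 0
MUL       0
DUP       0 0
EQ        1
DUP       1 1
STORE 1   1
LOAD 1    1 1
STORE 0   1
DUP       1 1
SWAP      1 1

[1, 1]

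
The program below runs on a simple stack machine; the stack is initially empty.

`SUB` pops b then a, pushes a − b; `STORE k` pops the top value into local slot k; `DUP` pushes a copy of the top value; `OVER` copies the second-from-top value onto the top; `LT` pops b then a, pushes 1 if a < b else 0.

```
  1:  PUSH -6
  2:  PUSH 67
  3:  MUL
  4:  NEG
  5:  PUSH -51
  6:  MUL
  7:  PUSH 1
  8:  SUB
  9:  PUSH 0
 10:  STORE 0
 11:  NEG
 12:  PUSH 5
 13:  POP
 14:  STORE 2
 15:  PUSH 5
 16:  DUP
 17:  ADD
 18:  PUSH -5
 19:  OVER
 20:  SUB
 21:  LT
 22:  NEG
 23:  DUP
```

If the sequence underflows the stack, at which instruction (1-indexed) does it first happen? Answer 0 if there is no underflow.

PUSH -6  : [-6]
PUSH 67  : [-6, 67]
MUL      : [-402]
NEG      : [402]
PUSH -51 : [402, -51]
MUL      : [-20502]
PUSH 1   : [-20502, 1]
SUB      : [-20503]
PUSH 0   : [-20503, 0]
STORE 0  : [-20503]
NEG      : [20503]
PUSH 5   : [20503, 5]
POP      : [20503]
STORE 2  : []
PUSH 5   : [5]
DUP      : [5, 5]
ADD      : [10]
PUSH -5  : [10, -5]
OVER     : [10, -5, 10]
SUB      : [10, -15]
LT       : [0]
NEG      : [0]
DUP      : [0, 0]

0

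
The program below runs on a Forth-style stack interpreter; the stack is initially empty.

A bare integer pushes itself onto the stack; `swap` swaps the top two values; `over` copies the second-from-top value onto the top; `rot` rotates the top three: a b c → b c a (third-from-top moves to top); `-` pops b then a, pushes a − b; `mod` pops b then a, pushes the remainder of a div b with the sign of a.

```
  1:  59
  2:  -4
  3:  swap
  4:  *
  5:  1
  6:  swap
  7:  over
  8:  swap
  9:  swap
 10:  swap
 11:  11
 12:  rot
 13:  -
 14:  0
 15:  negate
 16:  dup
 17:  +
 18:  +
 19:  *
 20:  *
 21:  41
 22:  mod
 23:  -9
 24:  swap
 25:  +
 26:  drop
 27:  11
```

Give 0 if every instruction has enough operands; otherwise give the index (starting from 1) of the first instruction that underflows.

0

59     : [59]
-4     : [59, -4]
swap   : [-4, 59]
*      : [-236]
1      : [-236, 1]
swap   : [1, -236]
over   : [1, -236, 1]
swap   : [1, 1, -236]
swap   : [1, -236, 1]
swap   : [1, 1, -236]
11     : [1, 1, -236, 11]
rot    : [1, -236, 11, 1]
-      : [1, -236, 10]
0      : [1, -236, 10, 0]
negate : [1, -236, 10, 0]
dup    : [1, -236, 10, 0, 0]
+      : [1, -236, 10, 0]
+      : [1, -236, 10]
*      : [1, -2360]
*      : [-2360]
41     : [-2360, 41]
mod    : [-23]
-9     : [-23, -9]
swap   : [-9, -23]
+      : [-32]
drop   : []
11     : [11]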